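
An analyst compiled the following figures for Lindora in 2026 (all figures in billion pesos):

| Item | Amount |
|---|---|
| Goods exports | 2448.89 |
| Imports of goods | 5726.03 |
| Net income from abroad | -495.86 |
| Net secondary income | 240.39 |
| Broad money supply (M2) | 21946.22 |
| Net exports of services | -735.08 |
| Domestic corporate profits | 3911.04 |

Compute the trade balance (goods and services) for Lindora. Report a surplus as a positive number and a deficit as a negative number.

-4012.22

Goods balance = 2448.89 - 5726.03 = -3277.14
Services balance = -735.08
Trade balance (goods + services) = -3277.14 + (-735.08) = -4012.22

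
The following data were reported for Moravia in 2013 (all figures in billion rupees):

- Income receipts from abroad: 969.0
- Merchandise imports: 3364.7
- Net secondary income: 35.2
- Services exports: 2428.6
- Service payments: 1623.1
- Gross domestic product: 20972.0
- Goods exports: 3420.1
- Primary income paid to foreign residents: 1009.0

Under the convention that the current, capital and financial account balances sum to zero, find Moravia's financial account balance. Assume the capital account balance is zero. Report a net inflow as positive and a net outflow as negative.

-856.1

Goods balance = 3420.1 - 3364.7 = 55.4
Services balance = 2428.6 - 1623.1 = 805.5
Trade balance (goods + services) = 55.4 + 805.5 = 860.9
Net primary income = 969.0 - 1009.0 = -40.0
Net secondary income = 35.2
Current account = 860.9 + (-40.0) + 35.2 = 856.1
Financial account = -(856.1) = -856.1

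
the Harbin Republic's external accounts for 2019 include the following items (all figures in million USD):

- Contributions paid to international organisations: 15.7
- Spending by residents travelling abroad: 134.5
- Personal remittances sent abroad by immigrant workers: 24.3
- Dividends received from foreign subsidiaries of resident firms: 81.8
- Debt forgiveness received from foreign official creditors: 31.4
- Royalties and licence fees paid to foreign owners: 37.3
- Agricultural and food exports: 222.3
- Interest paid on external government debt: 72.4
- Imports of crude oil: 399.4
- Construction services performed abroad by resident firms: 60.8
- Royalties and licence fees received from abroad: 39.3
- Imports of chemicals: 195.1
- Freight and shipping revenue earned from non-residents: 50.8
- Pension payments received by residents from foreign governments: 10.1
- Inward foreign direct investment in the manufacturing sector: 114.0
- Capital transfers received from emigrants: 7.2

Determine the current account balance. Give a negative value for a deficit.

-413.6

Goods: -195.1 + 222.3 - 399.4 = -372.2
Services: 39.3 - 37.3 - 134.5 + 50.8 + 60.8 = -20.9
Primary income: 81.8 - 72.4 = 9.4
Secondary income: -15.7 - 24.3 + 10.1 = -29.9
Current account = (-372.2) + (-20.9) + 9.4 + (-29.9) = -413.6
(Excluded from the current account — capital account: debt forgiveness received from foreign official creditors 31.4, capital transfers received from emigrants 7.2; financial account: inward foreign direct investment in the manufacturing sector 114.0.)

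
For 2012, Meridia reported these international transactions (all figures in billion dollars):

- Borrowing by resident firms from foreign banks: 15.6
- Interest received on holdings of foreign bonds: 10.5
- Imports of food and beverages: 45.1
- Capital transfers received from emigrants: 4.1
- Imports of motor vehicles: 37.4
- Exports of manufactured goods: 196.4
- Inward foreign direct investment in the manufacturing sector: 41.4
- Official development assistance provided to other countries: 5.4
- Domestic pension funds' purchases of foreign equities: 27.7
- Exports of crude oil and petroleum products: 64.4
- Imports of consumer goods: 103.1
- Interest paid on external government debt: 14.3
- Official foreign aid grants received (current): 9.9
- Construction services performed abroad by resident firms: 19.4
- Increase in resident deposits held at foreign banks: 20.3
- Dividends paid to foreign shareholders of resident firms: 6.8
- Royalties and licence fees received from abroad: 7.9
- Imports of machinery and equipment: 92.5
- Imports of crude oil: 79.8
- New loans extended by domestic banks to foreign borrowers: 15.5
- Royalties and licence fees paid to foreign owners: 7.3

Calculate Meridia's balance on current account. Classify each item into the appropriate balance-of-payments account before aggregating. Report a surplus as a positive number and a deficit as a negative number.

-83.2

Goods: -45.1 - 92.5 - 37.4 - 79.8 + 64.4 + 196.4 - 103.1 = -97.1
Services: 7.9 - 7.3 + 19.4 = 20.0
Primary income: -14.3 - 6.8 + 10.5 = -10.6
Secondary income: -5.4 + 9.9 = 4.5
Current account = (-97.1) + 20.0 + (-10.6) + 4.5 = -83.2
(Excluded from the current account — financial account: borrowing by resident firms from foreign banks 15.6, inward foreign direct investment in the manufacturing sector 41.4, domestic pension funds' purchases of foreign equities 27.7, increase in resident deposits held at foreign banks 20.3, new loans extended by domestic banks to foreign borrowers 15.5; capital account: capital transfers received from emigrants 4.1.)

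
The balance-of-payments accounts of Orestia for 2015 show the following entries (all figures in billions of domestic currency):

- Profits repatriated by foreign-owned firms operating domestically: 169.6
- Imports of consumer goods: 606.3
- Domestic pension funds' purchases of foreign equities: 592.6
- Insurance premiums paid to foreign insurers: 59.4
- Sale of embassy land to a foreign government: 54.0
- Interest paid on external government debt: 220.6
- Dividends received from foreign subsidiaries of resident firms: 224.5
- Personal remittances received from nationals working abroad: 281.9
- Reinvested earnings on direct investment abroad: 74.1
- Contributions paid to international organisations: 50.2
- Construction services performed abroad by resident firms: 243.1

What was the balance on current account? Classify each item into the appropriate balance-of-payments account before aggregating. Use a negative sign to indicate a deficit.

Goods: -606.3
Services: -59.4 + 243.1 = 183.7
Primary income: -169.6 + 74.1 - 220.6 + 224.5 = -91.6
Secondary income: -50.2 + 281.9 = 231.7
Current account = (-606.3) + 183.7 + (-91.6) + 231.7 = -282.5
(Excluded from the current account — financial account: domestic pension funds' purchases of foreign equities 592.6; capital account: sale of embassy land to a foreign government 54.0.)

-282.5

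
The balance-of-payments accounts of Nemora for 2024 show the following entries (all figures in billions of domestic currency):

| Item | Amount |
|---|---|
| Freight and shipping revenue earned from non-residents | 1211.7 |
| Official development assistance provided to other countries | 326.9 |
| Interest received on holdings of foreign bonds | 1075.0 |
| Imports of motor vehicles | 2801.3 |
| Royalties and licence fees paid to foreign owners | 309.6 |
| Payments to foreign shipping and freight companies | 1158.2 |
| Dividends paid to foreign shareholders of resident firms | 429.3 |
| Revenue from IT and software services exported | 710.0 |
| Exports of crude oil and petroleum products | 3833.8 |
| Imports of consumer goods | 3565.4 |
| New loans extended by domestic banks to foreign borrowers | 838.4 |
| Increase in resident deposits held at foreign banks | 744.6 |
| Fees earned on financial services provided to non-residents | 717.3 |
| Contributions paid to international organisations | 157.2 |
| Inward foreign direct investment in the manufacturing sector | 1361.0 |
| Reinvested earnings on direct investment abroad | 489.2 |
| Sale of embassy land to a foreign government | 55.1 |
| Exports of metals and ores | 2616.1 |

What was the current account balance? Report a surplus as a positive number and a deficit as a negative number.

Goods: 3833.8 - 3565.4 + 2616.1 - 2801.3 = 83.2
Services: -1158.2 + 717.3 - 309.6 + 1211.7 + 710.0 = 1171.2
Primary income: 1075.0 - 429.3 + 489.2 = 1134.9
Secondary income: -157.2 - 326.9 = -484.1
Current account = 83.2 + 1171.2 + 1134.9 + (-484.1) = 1905.2
(Excluded from the current account — financial account: new loans extended by domestic banks to foreign borrowers 838.4, increase in resident deposits held at foreign banks 744.6, inward foreign direct investment in the manufacturing sector 1361.0; capital account: sale of embassy land to a foreign government 55.1.)

1905.2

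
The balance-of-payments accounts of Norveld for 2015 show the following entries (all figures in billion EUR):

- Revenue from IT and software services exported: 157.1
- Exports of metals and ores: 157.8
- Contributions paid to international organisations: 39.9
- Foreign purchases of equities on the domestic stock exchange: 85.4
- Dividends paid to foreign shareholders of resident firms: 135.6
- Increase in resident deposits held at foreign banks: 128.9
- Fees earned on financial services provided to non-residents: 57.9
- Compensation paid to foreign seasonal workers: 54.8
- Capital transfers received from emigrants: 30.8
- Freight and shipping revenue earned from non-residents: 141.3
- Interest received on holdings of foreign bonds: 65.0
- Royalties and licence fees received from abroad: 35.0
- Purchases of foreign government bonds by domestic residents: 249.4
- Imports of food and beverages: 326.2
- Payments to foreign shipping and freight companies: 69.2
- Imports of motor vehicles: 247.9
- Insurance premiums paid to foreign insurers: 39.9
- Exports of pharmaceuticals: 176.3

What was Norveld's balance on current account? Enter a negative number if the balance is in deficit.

-123.1

Goods: 157.8 + 176.3 - 247.9 - 326.2 = -240.0
Services: -39.9 + 35.0 + 141.3 + 157.1 + 57.9 - 69.2 = 282.2
Primary income: -54.8 - 135.6 + 65.0 = -125.4
Secondary income: -39.9
Current account = (-240.0) + 282.2 + (-125.4) + (-39.9) = -123.1
(Excluded from the current account — financial account: foreign purchases of equities on the domestic stock exchange 85.4, increase in resident deposits held at foreign banks 128.9, purchases of foreign government bonds by domestic residents 249.4; capital account: capital transfers received from emigrants 30.8.)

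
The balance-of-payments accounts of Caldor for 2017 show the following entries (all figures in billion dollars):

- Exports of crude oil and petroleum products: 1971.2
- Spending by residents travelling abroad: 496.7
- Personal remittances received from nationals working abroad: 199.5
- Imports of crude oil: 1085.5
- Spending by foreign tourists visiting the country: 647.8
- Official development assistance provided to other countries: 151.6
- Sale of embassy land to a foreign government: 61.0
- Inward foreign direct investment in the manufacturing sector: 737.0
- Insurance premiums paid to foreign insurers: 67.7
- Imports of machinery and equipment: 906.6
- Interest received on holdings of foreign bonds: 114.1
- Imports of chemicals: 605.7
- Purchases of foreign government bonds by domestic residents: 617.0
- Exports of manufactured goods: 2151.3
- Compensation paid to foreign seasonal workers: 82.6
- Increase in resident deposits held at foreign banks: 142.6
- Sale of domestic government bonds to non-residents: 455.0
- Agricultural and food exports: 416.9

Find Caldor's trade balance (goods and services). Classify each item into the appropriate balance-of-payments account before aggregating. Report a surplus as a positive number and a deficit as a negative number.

Goods: 2151.3 - 605.7 + 1971.2 - 906.6 - 1085.5 + 416.9 = 1941.6
Services: 647.8 - 67.7 - 496.7 = 83.4
Trade balance = 1941.6 + 83.4 = 2025.0
(Excluded from the trade balance — secondary income: personal remittances received from nationals working abroad 199.5, official development assistance provided to other countries 151.6; capital account: sale of embassy land to a foreign government 61.0; financial account: inward foreign direct investment in the manufacturing sector 737.0, purchases of foreign government bonds by domestic residents 617.0, increase in resident deposits held at foreign banks 142.6, sale of domestic government bonds to non-residents 455.0; primary income: interest received on holdings of foreign bonds 114.1, compensation paid to foreign seasonal workers 82.6.)

2025.0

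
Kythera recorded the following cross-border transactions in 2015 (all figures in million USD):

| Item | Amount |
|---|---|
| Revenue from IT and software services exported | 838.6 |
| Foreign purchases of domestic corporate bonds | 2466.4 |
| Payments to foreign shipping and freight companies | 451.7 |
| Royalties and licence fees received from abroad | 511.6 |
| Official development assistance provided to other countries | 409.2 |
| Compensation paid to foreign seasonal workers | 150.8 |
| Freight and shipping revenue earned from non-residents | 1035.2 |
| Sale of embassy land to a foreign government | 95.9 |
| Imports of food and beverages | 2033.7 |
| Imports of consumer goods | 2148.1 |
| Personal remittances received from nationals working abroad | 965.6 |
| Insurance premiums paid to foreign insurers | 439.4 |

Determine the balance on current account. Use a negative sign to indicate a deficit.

Goods: -2033.7 - 2148.1 = -4181.8
Services: 1035.2 + 838.6 + 511.6 - 439.4 - 451.7 = 1494.3
Primary income: -150.8
Secondary income: 965.6 - 409.2 = 556.4
Current account = (-4181.8) + 1494.3 + (-150.8) + 556.4 = -2281.9
(Excluded from the current account — financial account: foreign purchases of domestic corporate bonds 2466.4; capital account: sale of embassy land to a foreign government 95.9.)

-2281.9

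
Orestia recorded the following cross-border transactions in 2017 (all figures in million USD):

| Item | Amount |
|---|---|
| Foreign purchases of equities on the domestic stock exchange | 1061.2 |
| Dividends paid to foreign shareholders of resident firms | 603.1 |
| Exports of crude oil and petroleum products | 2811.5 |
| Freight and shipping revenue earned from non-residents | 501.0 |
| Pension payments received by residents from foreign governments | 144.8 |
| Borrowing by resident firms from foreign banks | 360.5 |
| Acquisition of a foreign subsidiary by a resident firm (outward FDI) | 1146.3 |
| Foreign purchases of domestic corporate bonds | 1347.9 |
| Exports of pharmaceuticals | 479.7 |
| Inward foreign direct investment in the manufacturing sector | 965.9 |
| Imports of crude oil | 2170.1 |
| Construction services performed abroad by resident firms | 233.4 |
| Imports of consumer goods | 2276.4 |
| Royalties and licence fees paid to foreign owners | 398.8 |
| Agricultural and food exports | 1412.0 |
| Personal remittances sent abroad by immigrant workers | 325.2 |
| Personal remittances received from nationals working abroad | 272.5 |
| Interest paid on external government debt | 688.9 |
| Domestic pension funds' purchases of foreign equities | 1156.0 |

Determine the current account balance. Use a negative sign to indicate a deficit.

-607.6

Goods: 479.7 + 1412.0 + 2811.5 - 2276.4 - 2170.1 = 256.7
Services: 233.4 - 398.8 + 501.0 = 335.6
Primary income: -603.1 - 688.9 = -1292.0
Secondary income: -325.2 + 144.8 + 272.5 = 92.1
Current account = 256.7 + 335.6 + (-1292.0) + 92.1 = -607.6
(Excluded from the current account — financial account: foreign purchases of equities on the domestic stock exchange 1061.2, borrowing by resident firms from foreign banks 360.5, acquisition of a foreign subsidiary by a resident firm (outward FDI) 1146.3, foreign purchases of domestic corporate bonds 1347.9, inward foreign direct investment in the manufacturing sector 965.9, domestic pension funds' purchases of foreign equities 1156.0.)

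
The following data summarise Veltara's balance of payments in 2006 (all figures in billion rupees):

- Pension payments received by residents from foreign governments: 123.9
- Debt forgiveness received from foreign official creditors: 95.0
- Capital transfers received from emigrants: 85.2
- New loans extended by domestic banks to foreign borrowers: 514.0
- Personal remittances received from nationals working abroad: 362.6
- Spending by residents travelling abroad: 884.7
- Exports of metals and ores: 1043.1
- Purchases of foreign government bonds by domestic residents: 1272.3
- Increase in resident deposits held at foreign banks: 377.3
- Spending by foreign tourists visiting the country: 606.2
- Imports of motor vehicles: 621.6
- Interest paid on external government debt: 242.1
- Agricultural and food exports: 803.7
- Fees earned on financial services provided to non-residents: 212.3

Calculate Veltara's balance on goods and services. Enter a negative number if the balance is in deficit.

1159.0

Goods: -621.6 + 803.7 + 1043.1 = 1225.2
Services: -884.7 + 212.3 + 606.2 = -66.2
Trade balance = 1225.2 + (-66.2) = 1159.0
(Excluded from the trade balance — secondary income: pension payments received by residents from foreign governments 123.9, personal remittances received from nationals working abroad 362.6; capital account: debt forgiveness received from foreign official creditors 95.0, capital transfers received from emigrants 85.2; financial account: new loans extended by domestic banks to foreign borrowers 514.0, purchases of foreign government bonds by domestic residents 1272.3, increase in resident deposits held at foreign banks 377.3; primary income: interest paid on external government debt 242.1.)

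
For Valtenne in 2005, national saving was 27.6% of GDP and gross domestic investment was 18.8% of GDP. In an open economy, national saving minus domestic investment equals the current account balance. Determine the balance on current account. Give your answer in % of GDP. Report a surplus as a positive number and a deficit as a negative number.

S - I = CA (net lending to the rest of the world).
CA = S - I = 27.6 - 18.8 = 8.8

8.8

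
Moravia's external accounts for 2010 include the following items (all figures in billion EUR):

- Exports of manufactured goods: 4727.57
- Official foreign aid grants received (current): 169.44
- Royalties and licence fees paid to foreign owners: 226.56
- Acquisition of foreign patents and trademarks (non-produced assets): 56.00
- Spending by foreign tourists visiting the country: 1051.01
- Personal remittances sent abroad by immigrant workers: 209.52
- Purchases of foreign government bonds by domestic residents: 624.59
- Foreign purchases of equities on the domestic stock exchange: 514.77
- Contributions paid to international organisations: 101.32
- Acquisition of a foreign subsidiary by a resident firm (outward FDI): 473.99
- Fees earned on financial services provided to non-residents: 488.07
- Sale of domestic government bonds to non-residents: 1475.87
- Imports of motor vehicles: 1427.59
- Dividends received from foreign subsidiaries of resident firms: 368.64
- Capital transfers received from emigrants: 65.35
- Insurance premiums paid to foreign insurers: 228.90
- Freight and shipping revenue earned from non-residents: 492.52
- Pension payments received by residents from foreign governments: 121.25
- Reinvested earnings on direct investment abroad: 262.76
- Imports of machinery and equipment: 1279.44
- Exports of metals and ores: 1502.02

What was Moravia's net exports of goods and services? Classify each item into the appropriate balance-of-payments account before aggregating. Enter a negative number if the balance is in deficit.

5098.70

Goods: -1427.59 + 4727.57 - 1279.44 + 1502.02 = 3522.56
Services: -228.90 + 492.52 + 488.07 + 1051.01 - 226.56 = 1576.14
Trade balance = 3522.56 + 1576.14 = 5098.70
(Excluded from the trade balance — secondary income: official foreign aid grants received (current) 169.44, personal remittances sent abroad by immigrant workers 209.52, contributions paid to international organisations 101.32, pension payments received by residents from foreign governments 121.25; capital account: acquisition of foreign patents and trademarks (non-produced assets) 56.00, capital transfers received from emigrants 65.35; financial account: purchases of foreign government bonds by domestic residents 624.59, foreign purchases of equities on the domestic stock exchange 514.77, acquisition of a foreign subsidiary by a resident firm (outward FDI) 473.99, sale of domestic government bonds to non-residents 1475.87; primary income: dividends received from foreign subsidiaries of resident firms 368.64, reinvested earnings on direct investment abroad 262.76.)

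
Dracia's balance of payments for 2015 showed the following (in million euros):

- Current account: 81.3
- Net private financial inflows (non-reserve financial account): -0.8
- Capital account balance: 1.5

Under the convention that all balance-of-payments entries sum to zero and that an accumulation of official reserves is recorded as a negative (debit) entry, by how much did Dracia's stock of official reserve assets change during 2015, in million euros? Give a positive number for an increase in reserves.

Official reserve transactions balance = -(81.3 + 1.5 + (-0.8)) = -82.0
An accumulation of reserves is recorded as a debit (negative entry), so the change in the stock of reserves is the negative of that balance.
Change in official reserves = -(-82.0) = 82.0

82.0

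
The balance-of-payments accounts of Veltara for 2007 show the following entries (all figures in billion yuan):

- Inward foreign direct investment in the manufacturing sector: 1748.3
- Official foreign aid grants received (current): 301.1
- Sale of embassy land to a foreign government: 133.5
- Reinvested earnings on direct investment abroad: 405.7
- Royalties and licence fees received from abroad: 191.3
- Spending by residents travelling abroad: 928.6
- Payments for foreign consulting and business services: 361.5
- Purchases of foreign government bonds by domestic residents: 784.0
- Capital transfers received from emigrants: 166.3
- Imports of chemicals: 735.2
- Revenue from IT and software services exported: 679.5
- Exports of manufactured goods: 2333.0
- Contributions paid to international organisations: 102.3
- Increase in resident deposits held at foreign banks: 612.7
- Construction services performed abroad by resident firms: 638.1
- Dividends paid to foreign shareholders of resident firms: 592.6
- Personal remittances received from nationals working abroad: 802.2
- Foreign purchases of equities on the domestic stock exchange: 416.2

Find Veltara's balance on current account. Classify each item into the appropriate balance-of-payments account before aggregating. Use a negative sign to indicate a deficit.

2630.7

Goods: -735.2 + 2333.0 = 1597.8
Services: 679.5 - 928.6 + 191.3 + 638.1 - 361.5 = 218.8
Primary income: 405.7 - 592.6 = -186.9
Secondary income: 802.2 - 102.3 + 301.1 = 1001.0
Current account = 1597.8 + 218.8 + (-186.9) + 1001.0 = 2630.7
(Excluded from the current account — financial account: inward foreign direct investment in the manufacturing sector 1748.3, purchases of foreign government bonds by domestic residents 784.0, increase in resident deposits held at foreign banks 612.7, foreign purchases of equities on the domestic stock exchange 416.2; capital account: sale of embassy land to a foreign government 133.5, capital transfers received from emigrants 166.3.)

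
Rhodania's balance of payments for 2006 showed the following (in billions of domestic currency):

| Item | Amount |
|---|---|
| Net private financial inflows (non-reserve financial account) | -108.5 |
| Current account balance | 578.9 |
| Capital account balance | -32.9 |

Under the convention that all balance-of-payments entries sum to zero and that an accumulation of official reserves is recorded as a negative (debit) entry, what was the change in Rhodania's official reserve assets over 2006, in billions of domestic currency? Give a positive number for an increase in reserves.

437.5

Official reserve transactions balance = -(578.9 + (-32.9) + (-108.5)) = -437.5
An accumulation of reserves is recorded as a debit (negative entry), so the change in the stock of reserves is the negative of that balance.
Change in official reserves = -(-437.5) = 437.5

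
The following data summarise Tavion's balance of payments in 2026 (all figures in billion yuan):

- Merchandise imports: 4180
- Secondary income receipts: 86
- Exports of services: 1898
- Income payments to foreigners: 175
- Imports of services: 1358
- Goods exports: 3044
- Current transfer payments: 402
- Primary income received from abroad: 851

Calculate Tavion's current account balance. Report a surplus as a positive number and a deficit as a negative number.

Goods balance = 3044 - 4180 = -1136
Services balance = 1898 - 1358 = 540
Trade balance (goods + services) = -1136 + 540 = -596
Net primary income = 851 - 175 = 676
Net secondary income = 86 - 402 = -316
Current account = -596 + 676 + (-316) = -236

-236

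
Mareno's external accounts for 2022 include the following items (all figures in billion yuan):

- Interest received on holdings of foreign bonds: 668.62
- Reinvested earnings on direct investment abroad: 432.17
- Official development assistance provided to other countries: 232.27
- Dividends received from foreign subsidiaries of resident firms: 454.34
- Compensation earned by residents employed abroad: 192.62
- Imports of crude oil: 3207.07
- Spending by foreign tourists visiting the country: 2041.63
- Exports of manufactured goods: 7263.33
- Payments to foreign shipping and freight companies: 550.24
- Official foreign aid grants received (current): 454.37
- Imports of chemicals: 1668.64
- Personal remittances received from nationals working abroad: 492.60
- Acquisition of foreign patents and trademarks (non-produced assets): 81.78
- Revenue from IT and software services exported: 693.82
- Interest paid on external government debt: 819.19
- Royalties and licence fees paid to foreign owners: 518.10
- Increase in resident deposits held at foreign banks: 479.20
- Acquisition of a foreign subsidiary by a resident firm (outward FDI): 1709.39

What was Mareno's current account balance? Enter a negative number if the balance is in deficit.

5697.99

Goods: -1668.64 - 3207.07 + 7263.33 = 2387.62
Services: 2041.63 - 518.10 - 550.24 + 693.82 = 1667.11
Primary income: 668.62 + 192.62 - 819.19 + 432.17 + 454.34 = 928.56
Secondary income: 454.37 + 492.60 - 232.27 = 714.70
Current account = 2387.62 + 1667.11 + 928.56 + 714.70 = 5697.99
(Excluded from the current account — capital account: acquisition of foreign patents and trademarks (non-produced assets) 81.78; financial account: increase in resident deposits held at foreign banks 479.20, acquisition of a foreign subsidiary by a resident firm (outward FDI) 1709.39.)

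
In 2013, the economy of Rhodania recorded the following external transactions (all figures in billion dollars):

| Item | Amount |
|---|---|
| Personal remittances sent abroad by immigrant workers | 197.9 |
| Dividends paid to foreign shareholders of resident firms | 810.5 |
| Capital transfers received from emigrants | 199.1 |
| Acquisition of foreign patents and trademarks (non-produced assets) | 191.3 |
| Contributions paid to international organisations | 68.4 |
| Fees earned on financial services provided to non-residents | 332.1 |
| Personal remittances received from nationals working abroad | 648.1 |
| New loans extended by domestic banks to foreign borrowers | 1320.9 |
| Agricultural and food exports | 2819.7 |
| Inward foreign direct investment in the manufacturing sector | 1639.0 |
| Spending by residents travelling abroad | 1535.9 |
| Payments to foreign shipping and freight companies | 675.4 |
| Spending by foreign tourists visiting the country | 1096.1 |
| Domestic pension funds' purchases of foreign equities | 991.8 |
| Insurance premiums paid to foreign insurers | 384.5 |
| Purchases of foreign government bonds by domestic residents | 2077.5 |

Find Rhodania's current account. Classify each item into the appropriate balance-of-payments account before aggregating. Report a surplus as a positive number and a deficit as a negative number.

Goods: 2819.7
Services: -675.4 + 1096.1 - 384.5 - 1535.9 + 332.1 = -1167.6
Primary income: -810.5
Secondary income: -68.4 + 648.1 - 197.9 = 381.8
Current account = 2819.7 + (-1167.6) + (-810.5) + 381.8 = 1223.4
(Excluded from the current account — capital account: capital transfers received from emigrants 199.1, acquisition of foreign patents and trademarks (non-produced assets) 191.3; financial account: new loans extended by domestic banks to foreign borrowers 1320.9, inward foreign direct investment in the manufacturing sector 1639.0, domestic pension funds' purchases of foreign equities 991.8, purchases of foreign government bonds by domestic residents 2077.5.)

1223.4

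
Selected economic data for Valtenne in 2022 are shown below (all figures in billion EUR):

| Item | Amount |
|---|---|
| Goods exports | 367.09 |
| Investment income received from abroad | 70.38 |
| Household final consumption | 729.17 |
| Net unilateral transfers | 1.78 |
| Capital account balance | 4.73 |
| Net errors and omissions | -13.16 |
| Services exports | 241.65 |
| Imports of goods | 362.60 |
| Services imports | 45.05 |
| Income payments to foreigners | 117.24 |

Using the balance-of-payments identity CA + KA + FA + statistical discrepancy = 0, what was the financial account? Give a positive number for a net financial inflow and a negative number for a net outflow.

-147.58

Goods balance = 367.09 - 362.60 = 4.49
Services balance = 241.65 - 45.05 = 196.60
Trade balance (goods + services) = 4.49 + 196.60 = 201.09
Net primary income = 70.38 - 117.24 = -46.86
Net secondary income = 1.78
Current account = 201.09 + (-46.86) + 1.78 = 156.01
Financial account = -(156.01 + 4.73 + (-13.16)) = -147.58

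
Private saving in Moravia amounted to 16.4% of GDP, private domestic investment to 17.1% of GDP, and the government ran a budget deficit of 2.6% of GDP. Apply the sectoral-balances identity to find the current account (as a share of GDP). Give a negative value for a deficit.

-3.3

By the sectoral-balances identity, CA = (S_private - I) + (T - G).
Private balance = 16.4 - 17.1 = -0.7
Government balance (T - G) = -2.6
CA = -0.7 + (-2.6) = -3.3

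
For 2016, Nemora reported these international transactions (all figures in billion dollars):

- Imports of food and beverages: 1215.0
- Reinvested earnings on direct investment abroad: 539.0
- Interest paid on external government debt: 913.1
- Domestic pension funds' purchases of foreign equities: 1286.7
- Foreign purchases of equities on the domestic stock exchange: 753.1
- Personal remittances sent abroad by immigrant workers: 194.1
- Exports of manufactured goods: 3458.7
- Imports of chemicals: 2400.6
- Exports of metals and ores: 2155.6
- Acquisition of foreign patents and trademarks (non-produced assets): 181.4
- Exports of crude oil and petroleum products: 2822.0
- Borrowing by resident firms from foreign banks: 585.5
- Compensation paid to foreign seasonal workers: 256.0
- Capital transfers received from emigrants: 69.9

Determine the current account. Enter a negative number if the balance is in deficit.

Goods: 3458.7 - 2400.6 - 1215.0 + 2155.6 + 2822.0 = 4820.7
Primary income: -913.1 + 539.0 - 256.0 = -630.1
Secondary income: -194.1
Current account = 4820.7 + (-630.1) + (-194.1) = 3996.5
(Excluded from the current account — financial account: domestic pension funds' purchases of foreign equities 1286.7, foreign purchases of equities on the domestic stock exchange 753.1, borrowing by resident firms from foreign banks 585.5; capital account: acquisition of foreign patents and trademarks (non-produced assets) 181.4, capital transfers received from emigrants 69.9.)

3996.5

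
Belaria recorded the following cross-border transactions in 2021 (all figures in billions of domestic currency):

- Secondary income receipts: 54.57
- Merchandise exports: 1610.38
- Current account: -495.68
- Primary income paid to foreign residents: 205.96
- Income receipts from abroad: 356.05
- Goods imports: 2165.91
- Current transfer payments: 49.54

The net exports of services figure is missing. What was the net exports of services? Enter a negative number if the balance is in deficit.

-95.27

Current account = goods balance + services balance + net primary income + net secondary income
Sum of the known components = -400.41
Net exports of services = CA - (known components) = -495.68 - (-400.41) = -95.27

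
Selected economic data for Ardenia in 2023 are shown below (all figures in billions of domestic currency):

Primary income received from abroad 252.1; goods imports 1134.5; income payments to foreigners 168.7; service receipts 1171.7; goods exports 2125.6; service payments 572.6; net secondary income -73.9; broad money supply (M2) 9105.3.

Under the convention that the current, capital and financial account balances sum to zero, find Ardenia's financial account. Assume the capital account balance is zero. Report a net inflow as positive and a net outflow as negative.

Goods balance = 2125.6 - 1134.5 = 991.1
Services balance = 1171.7 - 572.6 = 599.1
Trade balance (goods + services) = 991.1 + 599.1 = 1590.2
Net primary income = 252.1 - 168.7 = 83.4
Net secondary income = -73.9
Current account = 1590.2 + 83.4 + (-73.9) = 1599.7
Financial account = -(1599.7) = -1599.7

-1599.7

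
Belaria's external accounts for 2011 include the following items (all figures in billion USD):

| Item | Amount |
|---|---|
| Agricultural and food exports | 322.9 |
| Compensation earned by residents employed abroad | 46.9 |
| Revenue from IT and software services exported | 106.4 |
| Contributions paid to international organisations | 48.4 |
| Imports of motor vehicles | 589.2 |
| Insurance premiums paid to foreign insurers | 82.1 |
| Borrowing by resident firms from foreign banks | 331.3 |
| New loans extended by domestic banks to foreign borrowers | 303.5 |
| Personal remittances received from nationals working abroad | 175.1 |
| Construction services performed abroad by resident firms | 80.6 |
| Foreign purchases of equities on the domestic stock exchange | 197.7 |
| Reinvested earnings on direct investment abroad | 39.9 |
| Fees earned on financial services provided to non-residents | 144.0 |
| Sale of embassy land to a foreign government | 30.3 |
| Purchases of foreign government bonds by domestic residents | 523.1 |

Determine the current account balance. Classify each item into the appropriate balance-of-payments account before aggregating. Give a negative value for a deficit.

Goods: 322.9 - 589.2 = -266.3
Services: 106.4 + 80.6 + 144.0 - 82.1 = 248.9
Primary income: 39.9 + 46.9 = 86.8
Secondary income: 175.1 - 48.4 = 126.7
Current account = (-266.3) + 248.9 + 86.8 + 126.7 = 196.1
(Excluded from the current account — financial account: borrowing by resident firms from foreign banks 331.3, new loans extended by domestic banks to foreign borrowers 303.5, foreign purchases of equities on the domestic stock exchange 197.7, purchases of foreign government bonds by domestic residents 523.1; capital account: sale of embassy land to a foreign government 30.3.)

196.1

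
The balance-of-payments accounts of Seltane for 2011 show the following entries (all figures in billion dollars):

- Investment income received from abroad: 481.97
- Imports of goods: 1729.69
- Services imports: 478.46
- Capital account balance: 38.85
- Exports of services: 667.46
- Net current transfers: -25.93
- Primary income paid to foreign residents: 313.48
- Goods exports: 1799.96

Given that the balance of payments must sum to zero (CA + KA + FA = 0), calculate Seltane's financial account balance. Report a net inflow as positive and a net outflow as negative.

Goods balance = 1799.96 - 1729.69 = 70.27
Services balance = 667.46 - 478.46 = 189.00
Trade balance (goods + services) = 70.27 + 189.00 = 259.27
Net primary income = 481.97 - 313.48 = 168.49
Net secondary income = -25.93
Current account = 259.27 + 168.49 + (-25.93) = 401.83
Financial account = -(401.83 + 38.85) = -440.68

-440.68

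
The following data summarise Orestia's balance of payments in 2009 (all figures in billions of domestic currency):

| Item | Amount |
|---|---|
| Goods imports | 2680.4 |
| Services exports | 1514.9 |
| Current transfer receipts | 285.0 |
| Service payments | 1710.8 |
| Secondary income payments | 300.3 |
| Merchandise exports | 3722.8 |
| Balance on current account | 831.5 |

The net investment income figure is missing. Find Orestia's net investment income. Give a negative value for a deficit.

0.3

Current account = goods balance + services balance + net primary income + net secondary income
Sum of the known components = 831.2
Net investment income = CA - (known components) = 831.5 - 831.2 = 0.3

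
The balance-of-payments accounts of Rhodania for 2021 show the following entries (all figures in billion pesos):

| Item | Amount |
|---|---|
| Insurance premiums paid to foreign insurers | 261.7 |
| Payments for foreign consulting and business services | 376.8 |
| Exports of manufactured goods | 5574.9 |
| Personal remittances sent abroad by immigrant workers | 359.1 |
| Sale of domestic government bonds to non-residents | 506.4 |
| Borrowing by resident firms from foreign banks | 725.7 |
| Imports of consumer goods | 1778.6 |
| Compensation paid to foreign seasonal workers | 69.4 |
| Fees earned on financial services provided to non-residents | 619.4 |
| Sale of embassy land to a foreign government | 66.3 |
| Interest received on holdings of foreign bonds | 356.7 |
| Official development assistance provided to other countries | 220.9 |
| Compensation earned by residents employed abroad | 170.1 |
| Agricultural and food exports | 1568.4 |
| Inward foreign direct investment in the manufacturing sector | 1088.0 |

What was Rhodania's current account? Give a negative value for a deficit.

Goods: -1778.6 + 5574.9 + 1568.4 = 5364.7
Services: 619.4 - 261.7 - 376.8 = -19.1
Primary income: 170.1 - 69.4 + 356.7 = 457.4
Secondary income: -359.1 - 220.9 = -580.0
Current account = 5364.7 + (-19.1) + 457.4 + (-580.0) = 5223.0
(Excluded from the current account — financial account: sale of domestic government bonds to non-residents 506.4, borrowing by resident firms from foreign banks 725.7, inward foreign direct investment in the manufacturing sector 1088.0; capital account: sale of embassy land to a foreign government 66.3.)

5223.0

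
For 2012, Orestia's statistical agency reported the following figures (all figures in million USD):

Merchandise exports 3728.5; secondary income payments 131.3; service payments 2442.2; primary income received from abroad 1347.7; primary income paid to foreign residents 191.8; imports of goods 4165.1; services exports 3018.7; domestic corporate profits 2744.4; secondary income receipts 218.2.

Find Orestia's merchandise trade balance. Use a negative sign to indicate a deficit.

Goods balance = 3728.5 - 4165.1 = -436.6

-436.6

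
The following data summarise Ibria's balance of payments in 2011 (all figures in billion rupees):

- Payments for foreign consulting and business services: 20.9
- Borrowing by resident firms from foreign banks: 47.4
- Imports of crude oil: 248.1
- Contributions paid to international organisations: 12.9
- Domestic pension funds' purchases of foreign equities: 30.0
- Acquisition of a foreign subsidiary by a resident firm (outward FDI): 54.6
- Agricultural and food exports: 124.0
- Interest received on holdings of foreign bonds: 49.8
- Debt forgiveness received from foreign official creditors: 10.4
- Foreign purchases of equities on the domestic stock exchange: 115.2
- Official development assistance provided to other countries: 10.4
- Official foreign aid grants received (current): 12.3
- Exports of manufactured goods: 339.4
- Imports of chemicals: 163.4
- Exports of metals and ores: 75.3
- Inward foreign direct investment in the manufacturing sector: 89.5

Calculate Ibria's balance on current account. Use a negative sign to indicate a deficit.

145.1

Goods: 339.4 - 248.1 + 124.0 + 75.3 - 163.4 = 127.2
Services: -20.9
Primary income: 49.8
Secondary income: -10.4 + 12.3 - 12.9 = -11.0
Current account = 127.2 + (-20.9) + 49.8 + (-11.0) = 145.1
(Excluded from the current account — financial account: borrowing by resident firms from foreign banks 47.4, domestic pension funds' purchases of foreign equities 30.0, acquisition of a foreign subsidiary by a resident firm (outward FDI) 54.6, foreign purchases of equities on the domestic stock exchange 115.2, inward foreign direct investment in the manufacturing sector 89.5; capital account: debt forgiveness received from foreign official creditors 10.4.)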